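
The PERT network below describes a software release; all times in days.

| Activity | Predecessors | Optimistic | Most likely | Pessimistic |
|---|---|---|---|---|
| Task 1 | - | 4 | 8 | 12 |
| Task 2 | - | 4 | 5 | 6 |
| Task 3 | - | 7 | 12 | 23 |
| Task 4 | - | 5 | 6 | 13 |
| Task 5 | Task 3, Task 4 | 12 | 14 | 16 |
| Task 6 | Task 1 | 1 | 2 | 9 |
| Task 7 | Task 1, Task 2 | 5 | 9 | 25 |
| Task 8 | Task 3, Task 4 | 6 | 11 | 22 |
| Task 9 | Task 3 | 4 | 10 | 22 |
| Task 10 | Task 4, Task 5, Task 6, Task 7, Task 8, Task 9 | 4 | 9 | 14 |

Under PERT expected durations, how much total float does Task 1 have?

te_Task 1 = (4 + 4·8 + 12)/6 = 48/6 = 8
te_Task 2 = (4 + 4·5 + 6)/6 = 30/6 = 5
te_Task 3 = (7 + 4·12 + 23)/6 = 78/6 = 13
te_Task 4 = (5 + 4·6 + 13)/6 = 42/6 = 7
te_Task 5 = (12 + 4·14 + 16)/6 = 84/6 = 14
te_Task 6 = (1 + 4·2 + 9)/6 = 18/6 = 3
te_Task 7 = (5 + 4·9 + 25)/6 = 66/6 = 11
te_Task 8 = (6 + 4·11 + 22)/6 = 72/6 = 12
te_Task 9 = (4 + 4·10 + 22)/6 = 66/6 = 11
te_Task 10 = (4 + 4·9 + 14)/6 = 54/6 = 9

Forward pass:
ES_Task 1 = 0; EF_Task 1 = 8
ES_Task 2 = 0; EF_Task 2 = 5
ES_Task 3 = 0; EF_Task 3 = 13
ES_Task 4 = 0; EF_Task 4 = 7
ES_Task 5 = max(EF_Task 3=13, EF_Task 4=7) = 13; EF_Task 5 = 13+14 = 27
ES_Task 6 = 8; EF_Task 6 = 8+3 = 11
ES_Task 7 = max(EF_Task 1=8, EF_Task 2=5) = 8; EF_Task 7 = 8+11 = 19
ES_Task 8 = max(EF_Task 3=13, EF_Task 4=7) = 13; EF_Task 8 = 13+12 = 25
ES_Task 9 = 13; EF_Task 9 = 13+11 = 24
ES_Task 10 = max(EF_Task 4=7, EF_Task 5=27, EF_Task 6=11, EF_Task 7=19, EF_Task 8=25, EF_Task 9=24) = 27; EF_Task 10 = 27+9 = 36
Expected project duration μ = 36 days. Critical path: Task 3 → Task 5 → Task 10.

Backward pass:
LF_Task 10 = 36; LS_Task 10 = 36−9 = 27
LF_Task 9 = LS_Task 10 = 27; LS_Task 9 = 27−11 = 16
LF_Task 8 = LS_Task 10 = 27; LS_Task 8 = 27−12 = 15
LF_Task 7 = LS_Task 10 = 27; LS_Task 7 = 27−11 = 16
LF_Task 6 = LS_Task 10 = 27; LS_Task 6 = 27−3 = 24
LF_Task 5 = LS_Task 10 = 27; LS_Task 5 = 27−14 = 13
LF_Task 4 = min(LS_Task 5=13, LS_Task 8=15, LS_Task 10=27) = 13; LS_Task 4 = 13−7 = 6
LF_Task 3 = min(LS_Task 5=13, LS_Task 8=15, LS_Task 9=16) = 13; LS_Task 3 = 13−13 = 0
LF_Task 2 = LS_Task 7 = 16; LS_Task 2 = 16−5 = 11
LF_Task 1 = min(LS_Task 6=24, LS_Task 7=16) = 16; LS_Task 1 = 16−8 = 8
Slack_Task 1 = LS_Task 1 − ES_Task 1 = 8 − 0 = 8

8 days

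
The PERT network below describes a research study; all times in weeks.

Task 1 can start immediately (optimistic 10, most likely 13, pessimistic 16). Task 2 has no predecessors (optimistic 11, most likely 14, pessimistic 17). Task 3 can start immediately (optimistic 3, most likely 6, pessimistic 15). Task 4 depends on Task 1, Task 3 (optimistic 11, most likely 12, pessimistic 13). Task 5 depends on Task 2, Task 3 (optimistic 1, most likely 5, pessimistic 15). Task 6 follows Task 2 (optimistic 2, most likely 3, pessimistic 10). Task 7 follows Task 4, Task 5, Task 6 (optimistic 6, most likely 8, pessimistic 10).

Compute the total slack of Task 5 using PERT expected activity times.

te_Task 1 = (10 + 4·13 + 16)/6 = 78/6 = 13
te_Task 2 = (11 + 4·14 + 17)/6 = 84/6 = 14
te_Task 3 = (3 + 4·6 + 15)/6 = 42/6 = 7
te_Task 4 = (11 + 4·12 + 13)/6 = 72/6 = 12
te_Task 5 = (1 + 4·5 + 15)/6 = 36/6 = 6
te_Task 6 = (2 + 4·3 + 10)/6 = 24/6 = 4
te_Task 7 = (6 + 4·8 + 10)/6 = 48/6 = 8

Forward pass:
ES_Task 1 = 0; EF_Task 1 = 13
ES_Task 2 = 0; EF_Task 2 = 14
ES_Task 3 = 0; EF_Task 3 = 7
ES_Task 4 = max(EF_Task 1=13, EF_Task 3=7) = 13; EF_Task 4 = 13+12 = 25
ES_Task 5 = max(EF_Task 2=14, EF_Task 3=7) = 14; EF_Task 5 = 14+6 = 20
ES_Task 6 = 14; EF_Task 6 = 14+4 = 18
ES_Task 7 = max(EF_Task 4=25, EF_Task 5=20, EF_Task 6=18) = 25; EF_Task 7 = 25+8 = 33
Expected project duration μ = 33 weeks. Critical path: Task 1 → Task 4 → Task 7.

Backward pass:
LF_Task 7 = 33; LS_Task 7 = 33−8 = 25
LF_Task 6 = LS_Task 7 = 25; LS_Task 6 = 25−4 = 21
LF_Task 5 = LS_Task 7 = 25; LS_Task 5 = 25−6 = 19
LF_Task 4 = LS_Task 7 = 25; LS_Task 4 = 25−12 = 13
LF_Task 3 = min(LS_Task 4=13, LS_Task 5=19) = 13; LS_Task 3 = 13−7 = 6
LF_Task 2 = min(LS_Task 5=19, LS_Task 6=21) = 19; LS_Task 2 = 19−14 = 5
LF_Task 1 = LS_Task 4 = 13; LS_Task 1 = 13−13 = 0
Slack_Task 5 = LS_Task 5 − ES_Task 5 = 19 − 14 = 5

5 weeks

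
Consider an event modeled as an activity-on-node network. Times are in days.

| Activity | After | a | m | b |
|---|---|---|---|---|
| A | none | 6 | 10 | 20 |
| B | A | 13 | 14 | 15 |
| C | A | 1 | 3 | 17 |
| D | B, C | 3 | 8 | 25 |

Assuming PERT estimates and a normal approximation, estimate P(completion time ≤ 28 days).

0.054

te_A = (6 + 4·10 + 20)/6 = 66/6 = 11; σ²_A = ((20−6)/6)² = 5.444
te_B = (13 + 4·14 + 15)/6 = 84/6 = 14; σ²_B = ((15−13)/6)² = 0.111
te_C = (1 + 4·3 + 17)/6 = 30/6 = 5; σ²_C = ((17−1)/6)² = 7.111
te_D = (3 + 4·8 + 25)/6 = 60/6 = 10; σ²_D = ((25−3)/6)² = 13.444

Forward pass:
ES_A = 0; EF_A = 11
ES_B = 11; EF_B = 11+14 = 25
ES_C = 11; EF_C = 11+5 = 16
ES_D = max(EF_B=25, EF_C=16) = 25; EF_D = 25+10 = 35
Expected project duration μ = 35 days. Critical path: A → B → D.

Variance along critical path = 5.444 + 0.111 + 13.444 = 19.000; σ = √19.000 = 4.359 days.
Z = (28 − 35) / 4.359 = -1.606
P(T ≤ 28) = Φ(-1.606) ≈ 0.054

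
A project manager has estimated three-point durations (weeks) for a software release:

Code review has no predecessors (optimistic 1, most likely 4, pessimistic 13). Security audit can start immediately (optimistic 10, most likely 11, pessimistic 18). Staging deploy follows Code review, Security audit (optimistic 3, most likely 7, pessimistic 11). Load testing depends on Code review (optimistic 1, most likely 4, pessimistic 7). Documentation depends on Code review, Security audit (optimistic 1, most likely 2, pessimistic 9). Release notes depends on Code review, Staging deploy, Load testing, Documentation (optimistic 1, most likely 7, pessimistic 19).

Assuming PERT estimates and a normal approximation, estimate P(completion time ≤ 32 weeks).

0.921

te_Code review = (1 + 4·4 + 13)/6 = 30/6 = 5; σ²_Code review = ((13−1)/6)² = 4.000
te_Security audit = (10 + 4·11 + 18)/6 = 72/6 = 12; σ²_Security audit = ((18−10)/6)² = 1.778
te_Staging deploy = (3 + 4·7 + 11)/6 = 42/6 = 7; σ²_Staging deploy = ((11−3)/6)² = 1.778
te_Load testing = (1 + 4·4 + 7)/6 = 24/6 = 4; σ²_Load testing = ((7−1)/6)² = 1.000
te_Documentation = (1 + 4·2 + 9)/6 = 18/6 = 3; σ²_Documentation = ((9−1)/6)² = 1.778
te_Release notes = (1 + 4·7 + 19)/6 = 48/6 = 8; σ²_Release notes = ((19−1)/6)² = 9.000

Forward pass:
ES_Code review = 0; EF_Code review = 5
ES_Security audit = 0; EF_Security audit = 12
ES_Staging deploy = max(EF_Code review=5, EF_Security audit=12) = 12; EF_Staging deploy = 12+7 = 19
ES_Load testing = 5; EF_Load testing = 5+4 = 9
ES_Documentation = max(EF_Code review=5, EF_Security audit=12) = 12; EF_Documentation = 12+3 = 15
ES_Release notes = max(EF_Code review=5, EF_Staging deploy=19, EF_Load testing=9, EF_Documentation=15) = 19; EF_Release notes = 19+8 = 27
Expected project duration μ = 27 weeks. Critical path: Security audit → Staging deploy → Release notes.

Variance along critical path = 1.778 + 1.778 + 9.000 = 12.556; σ = √12.556 = 3.543 weeks.
Z = (32 − 27) / 3.543 = 1.411
P(T ≤ 32) = Φ(1.411) ≈ 0.921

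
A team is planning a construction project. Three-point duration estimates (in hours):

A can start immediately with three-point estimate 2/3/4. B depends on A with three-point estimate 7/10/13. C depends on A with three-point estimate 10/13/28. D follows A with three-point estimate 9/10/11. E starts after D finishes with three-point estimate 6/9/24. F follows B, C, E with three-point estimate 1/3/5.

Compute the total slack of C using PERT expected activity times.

6 hours

te_A = (2 + 4·3 + 4)/6 = 18/6 = 3
te_B = (7 + 4·10 + 13)/6 = 60/6 = 10
te_C = (10 + 4·13 + 28)/6 = 90/6 = 15
te_D = (9 + 4·10 + 11)/6 = 60/6 = 10
te_E = (6 + 4·9 + 24)/6 = 66/6 = 11
te_F = (1 + 4·3 + 5)/6 = 18/6 = 3

Forward pass:
ES_A = 0; EF_A = 3
ES_B = 3; EF_B = 3+10 = 13
ES_C = 3; EF_C = 3+15 = 18
ES_D = 3; EF_D = 3+10 = 13
ES_E = 13; EF_E = 13+11 = 24
ES_F = max(EF_B=13, EF_C=18, EF_E=24) = 24; EF_F = 24+3 = 27
Expected project duration μ = 27 hours. Critical path: A → D → E → F.

Backward pass:
LF_F = 27; LS_F = 27−3 = 24
LF_E = LS_F = 24; LS_E = 24−11 = 13
LF_D = LS_E = 13; LS_D = 13−10 = 3
LF_C = LS_F = 24; LS_C = 24−15 = 9
LF_B = LS_F = 24; LS_B = 24−10 = 14
LF_A = min(LS_B=14, LS_C=9, LS_D=3) = 3; LS_A = 3−3 = 0
Slack_C = LS_C − ES_C = 9 − 3 = 6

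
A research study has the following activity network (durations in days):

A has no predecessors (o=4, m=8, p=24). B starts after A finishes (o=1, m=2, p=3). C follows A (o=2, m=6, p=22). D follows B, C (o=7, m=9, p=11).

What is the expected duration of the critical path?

27 days

te_A = (4 + 4·8 + 24)/6 = 60/6 = 10
te_B = (1 + 4·2 + 3)/6 = 12/6 = 2
te_C = (2 + 4·6 + 22)/6 = 48/6 = 8
te_D = (7 + 4·9 + 11)/6 = 54/6 = 9

Forward pass:
ES_A = 0; EF_A = 10
ES_B = 10; EF_B = 10+2 = 12
ES_C = 10; EF_C = 10+8 = 18
ES_D = max(EF_B=12, EF_C=18) = 18; EF_D = 18+9 = 27
Expected project duration μ = 27 days. Critical path: A → C → D.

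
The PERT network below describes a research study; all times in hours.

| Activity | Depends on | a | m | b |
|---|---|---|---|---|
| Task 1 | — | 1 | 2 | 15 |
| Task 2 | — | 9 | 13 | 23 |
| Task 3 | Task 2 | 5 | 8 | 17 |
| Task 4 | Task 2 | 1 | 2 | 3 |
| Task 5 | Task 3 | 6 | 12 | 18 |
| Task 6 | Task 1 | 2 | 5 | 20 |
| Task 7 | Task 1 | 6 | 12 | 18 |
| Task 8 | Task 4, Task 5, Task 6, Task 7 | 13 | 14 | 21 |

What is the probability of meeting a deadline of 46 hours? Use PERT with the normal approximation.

te_Task 1 = (1 + 4·2 + 15)/6 = 24/6 = 4; σ²_Task 1 = ((15−1)/6)² = 5.444
te_Task 2 = (9 + 4·13 + 23)/6 = 84/6 = 14; σ²_Task 2 = ((23−9)/6)² = 5.444
te_Task 3 = (5 + 4·8 + 17)/6 = 54/6 = 9; σ²_Task 3 = ((17−5)/6)² = 4.000
te_Task 4 = (1 + 4·2 + 3)/6 = 12/6 = 2; σ²_Task 4 = ((3−1)/6)² = 0.111
te_Task 5 = (6 + 4·12 + 18)/6 = 72/6 = 12; σ²_Task 5 = ((18−6)/6)² = 4.000
te_Task 6 = (2 + 4·5 + 20)/6 = 42/6 = 7; σ²_Task 6 = ((20−2)/6)² = 9.000
te_Task 7 = (6 + 4·12 + 18)/6 = 72/6 = 12; σ²_Task 7 = ((18−6)/6)² = 4.000
te_Task 8 = (13 + 4·14 + 21)/6 = 90/6 = 15; σ²_Task 8 = ((21−13)/6)² = 1.778

Forward pass:
ES_Task 1 = 0; EF_Task 1 = 4
ES_Task 2 = 0; EF_Task 2 = 14
ES_Task 3 = 14; EF_Task 3 = 14+9 = 23
ES_Task 4 = 14; EF_Task 4 = 14+2 = 16
ES_Task 5 = 23; EF_Task 5 = 23+12 = 35
ES_Task 6 = 4; EF_Task 6 = 4+7 = 11
ES_Task 7 = 4; EF_Task 7 = 4+12 = 16
ES_Task 8 = max(EF_Task 4=16, EF_Task 5=35, EF_Task 6=11, EF_Task 7=16) = 35; EF_Task 8 = 35+15 = 50
Expected project duration μ = 50 hours. Critical path: Task 2 → Task 3 → Task 5 → Task 8.

Variance along critical path = 5.444 + 4.000 + 4.000 + 1.778 = 15.222; σ = √15.222 = 3.902 hours.
Z = (46 − 50) / 3.902 = -1.025
P(T ≤ 46) = Φ(-1.025) ≈ 0.153

0.153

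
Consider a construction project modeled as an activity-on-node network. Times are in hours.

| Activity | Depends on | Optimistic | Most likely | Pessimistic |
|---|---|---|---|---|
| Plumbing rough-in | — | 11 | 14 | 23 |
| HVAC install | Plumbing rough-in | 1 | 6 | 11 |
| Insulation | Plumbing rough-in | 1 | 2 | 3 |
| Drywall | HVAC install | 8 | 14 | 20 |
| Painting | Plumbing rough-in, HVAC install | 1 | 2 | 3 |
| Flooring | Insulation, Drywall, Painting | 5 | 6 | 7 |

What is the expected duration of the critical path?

te_Plumbing rough-in = (11 + 4·14 + 23)/6 = 90/6 = 15
te_HVAC install = (1 + 4·6 + 11)/6 = 36/6 = 6
te_Insulation = (1 + 4·2 + 3)/6 = 12/6 = 2
te_Drywall = (8 + 4·14 + 20)/6 = 84/6 = 14
te_Painting = (1 + 4·2 + 3)/6 = 12/6 = 2
te_Flooring = (5 + 4·6 + 7)/6 = 36/6 = 6

Forward pass:
ES_Plumbing rough-in = 0; EF_Plumbing rough-in = 15
ES_HVAC install = 15; EF_HVAC install = 15+6 = 21
ES_Insulation = 15; EF_Insulation = 15+2 = 17
ES_Drywall = 21; EF_Drywall = 21+14 = 35
ES_Painting = max(EF_Plumbing rough-in=15, EF_HVAC install=21) = 21; EF_Painting = 21+2 = 23
ES_Flooring = max(EF_Insulation=17, EF_Drywall=35, EF_Painting=23) = 35; EF_Flooring = 35+6 = 41
Expected project duration μ = 41 hours. Critical path: Plumbing rough-in → HVAC install → Drywall → Flooring.

41 hours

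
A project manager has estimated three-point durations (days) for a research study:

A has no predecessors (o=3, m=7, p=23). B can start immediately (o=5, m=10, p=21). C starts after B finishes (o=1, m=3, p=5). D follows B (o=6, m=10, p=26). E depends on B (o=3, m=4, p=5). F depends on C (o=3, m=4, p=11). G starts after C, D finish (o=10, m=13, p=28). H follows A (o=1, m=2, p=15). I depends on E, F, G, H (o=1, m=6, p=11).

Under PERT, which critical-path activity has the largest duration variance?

te_A = (3 + 4·7 + 23)/6 = 54/6 = 9; σ²_A = ((23−3)/6)² = 11.111
te_B = (5 + 4·10 + 21)/6 = 66/6 = 11; σ²_B = ((21−5)/6)² = 7.111
te_C = (1 + 4·3 + 5)/6 = 18/6 = 3; σ²_C = ((5−1)/6)² = 0.444
te_D = (6 + 4·10 + 26)/6 = 72/6 = 12; σ²_D = ((26−6)/6)² = 11.111
te_E = (3 + 4·4 + 5)/6 = 24/6 = 4; σ²_E = ((5−3)/6)² = 0.111
te_F = (3 + 4·4 + 11)/6 = 30/6 = 5; σ²_F = ((11−3)/6)² = 1.778
te_G = (10 + 4·13 + 28)/6 = 90/6 = 15; σ²_G = ((28−10)/6)² = 9.000
te_H = (1 + 4·2 + 15)/6 = 24/6 = 4; σ²_H = ((15−1)/6)² = 5.444
te_I = (1 + 4·6 + 11)/6 = 36/6 = 6; σ²_I = ((11−1)/6)² = 2.778

Forward pass:
ES_A = 0; EF_A = 9
ES_B = 0; EF_B = 11
ES_C = 11; EF_C = 11+3 = 14
ES_D = 11; EF_D = 11+12 = 23
ES_E = 11; EF_E = 11+4 = 15
ES_F = 14; EF_F = 14+5 = 19
ES_G = max(EF_C=14, EF_D=23) = 23; EF_G = 23+15 = 38
ES_H = 9; EF_H = 9+4 = 13
ES_I = max(EF_E=15, EF_F=19, EF_G=38, EF_H=13) = 38; EF_I = 38+6 = 44
Expected project duration μ = 44 days. Critical path: B → D → G → I.

Variances on critical path: σ²_B=7.111, σ²_D=11.111, σ²_G=9.000, σ²_I=2.778.
Largest is σ²_D = 11.111.

D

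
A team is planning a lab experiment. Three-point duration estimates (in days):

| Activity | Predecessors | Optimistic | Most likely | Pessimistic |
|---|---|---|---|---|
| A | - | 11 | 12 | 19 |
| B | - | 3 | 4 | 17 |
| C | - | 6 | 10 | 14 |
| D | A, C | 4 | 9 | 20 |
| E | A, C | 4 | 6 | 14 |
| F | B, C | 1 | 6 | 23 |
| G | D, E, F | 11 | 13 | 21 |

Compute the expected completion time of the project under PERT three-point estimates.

37 days

te_A = (11 + 4·12 + 19)/6 = 78/6 = 13
te_B = (3 + 4·4 + 17)/6 = 36/6 = 6
te_C = (6 + 4·10 + 14)/6 = 60/6 = 10
te_D = (4 + 4·9 + 20)/6 = 60/6 = 10
te_E = (4 + 4·6 + 14)/6 = 42/6 = 7
te_F = (1 + 4·6 + 23)/6 = 48/6 = 8
te_G = (11 + 4·13 + 21)/6 = 84/6 = 14

Forward pass:
ES_A = 0; EF_A = 13
ES_B = 0; EF_B = 6
ES_C = 0; EF_C = 10
ES_D = max(EF_A=13, EF_C=10) = 13; EF_D = 13+10 = 23
ES_E = max(EF_A=13, EF_C=10) = 13; EF_E = 13+7 = 20
ES_F = max(EF_B=6, EF_C=10) = 10; EF_F = 10+8 = 18
ES_G = max(EF_D=23, EF_E=20, EF_F=18) = 23; EF_G = 23+14 = 37
Expected project duration μ = 37 days. Critical path: A → D → G.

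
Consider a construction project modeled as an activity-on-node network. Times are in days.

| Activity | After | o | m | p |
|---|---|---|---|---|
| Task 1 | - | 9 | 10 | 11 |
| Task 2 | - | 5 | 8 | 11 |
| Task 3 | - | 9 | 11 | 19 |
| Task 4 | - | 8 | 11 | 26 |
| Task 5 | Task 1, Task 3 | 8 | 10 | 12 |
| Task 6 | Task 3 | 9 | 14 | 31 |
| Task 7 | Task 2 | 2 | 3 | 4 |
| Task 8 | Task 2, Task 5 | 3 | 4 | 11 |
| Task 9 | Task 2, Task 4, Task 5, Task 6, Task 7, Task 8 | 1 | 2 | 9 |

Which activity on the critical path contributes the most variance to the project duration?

te_Task 1 = (9 + 4·10 + 11)/6 = 60/6 = 10; σ²_Task 1 = ((11−9)/6)² = 0.111
te_Task 2 = (5 + 4·8 + 11)/6 = 48/6 = 8; σ²_Task 2 = ((11−5)/6)² = 1.000
te_Task 3 = (9 + 4·11 + 19)/6 = 72/6 = 12; σ²_Task 3 = ((19−9)/6)² = 2.778
te_Task 4 = (8 + 4·11 + 26)/6 = 78/6 = 13; σ²_Task 4 = ((26−8)/6)² = 9.000
te_Task 5 = (8 + 4·10 + 12)/6 = 60/6 = 10; σ²_Task 5 = ((12−8)/6)² = 0.444
te_Task 6 = (9 + 4·14 + 31)/6 = 96/6 = 16; σ²_Task 6 = ((31−9)/6)² = 13.444
te_Task 7 = (2 + 4·3 + 4)/6 = 18/6 = 3; σ²_Task 7 = ((4−2)/6)² = 0.111
te_Task 8 = (3 + 4·4 + 11)/6 = 30/6 = 5; σ²_Task 8 = ((11−3)/6)² = 1.778
te_Task 9 = (1 + 4·2 + 9)/6 = 18/6 = 3; σ²_Task 9 = ((9−1)/6)² = 1.778

Forward pass:
ES_Task 1 = 0; EF_Task 1 = 10
ES_Task 2 = 0; EF_Task 2 = 8
ES_Task 3 = 0; EF_Task 3 = 12
ES_Task 4 = 0; EF_Task 4 = 13
ES_Task 5 = max(EF_Task 1=10, EF_Task 3=12) = 12; EF_Task 5 = 12+10 = 22
ES_Task 6 = 12; EF_Task 6 = 12+16 = 28
ES_Task 7 = 8; EF_Task 7 = 8+3 = 11
ES_Task 8 = max(EF_Task 2=8, EF_Task 5=22) = 22; EF_Task 8 = 22+5 = 27
ES_Task 9 = max(EF_Task 2=8, EF_Task 4=13, EF_Task 5=22, EF_Task 6=28, EF_Task 7=11, EF_Task 8=27) = 28; EF_Task 9 = 28+3 = 31
Expected project duration μ = 31 days. Critical path: Task 3 → Task 6 → Task 9.

Variances on critical path: σ²_Task 3=2.778, σ²_Task 6=13.444, σ²_Task 9=1.778.
Largest is σ²_Task 6 = 13.444.

Task 6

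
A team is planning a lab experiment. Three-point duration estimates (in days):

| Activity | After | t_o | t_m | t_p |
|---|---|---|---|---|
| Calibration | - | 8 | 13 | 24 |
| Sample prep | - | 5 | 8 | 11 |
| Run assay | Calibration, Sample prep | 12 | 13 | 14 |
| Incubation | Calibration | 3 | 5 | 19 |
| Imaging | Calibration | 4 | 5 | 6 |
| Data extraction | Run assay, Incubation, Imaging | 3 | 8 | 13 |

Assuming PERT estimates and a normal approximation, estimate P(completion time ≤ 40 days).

0.943

te_Calibration = (8 + 4·13 + 24)/6 = 84/6 = 14; σ²_Calibration = ((24−8)/6)² = 7.111
te_Sample prep = (5 + 4·8 + 11)/6 = 48/6 = 8; σ²_Sample prep = ((11−5)/6)² = 1.000
te_Run assay = (12 + 4·13 + 14)/6 = 78/6 = 13; σ²_Run assay = ((14−12)/6)² = 0.111
te_Incubation = (3 + 4·5 + 19)/6 = 42/6 = 7; σ²_Incubation = ((19−3)/6)² = 7.111
te_Imaging = (4 + 4·5 + 6)/6 = 30/6 = 5; σ²_Imaging = ((6−4)/6)² = 0.111
te_Data extraction = (3 + 4·8 + 13)/6 = 48/6 = 8; σ²_Data extraction = ((13−3)/6)² = 2.778

Forward pass:
ES_Calibration = 0; EF_Calibration = 14
ES_Sample prep = 0; EF_Sample prep = 8
ES_Run assay = max(EF_Calibration=14, EF_Sample prep=8) = 14; EF_Run assay = 14+13 = 27
ES_Incubation = 14; EF_Incubation = 14+7 = 21
ES_Imaging = 14; EF_Imaging = 14+5 = 19
ES_Data extraction = max(EF_Run assay=27, EF_Incubation=21, EF_Imaging=19) = 27; EF_Data extraction = 27+8 = 35
Expected project duration μ = 35 days. Critical path: Calibration → Run assay → Data extraction.

Variance along critical path = 7.111 + 0.111 + 2.778 = 10.000; σ = √10.000 = 3.162 days.
Z = (40 − 35) / 3.162 = 1.581
P(T ≤ 40) = Φ(1.581) ≈ 0.943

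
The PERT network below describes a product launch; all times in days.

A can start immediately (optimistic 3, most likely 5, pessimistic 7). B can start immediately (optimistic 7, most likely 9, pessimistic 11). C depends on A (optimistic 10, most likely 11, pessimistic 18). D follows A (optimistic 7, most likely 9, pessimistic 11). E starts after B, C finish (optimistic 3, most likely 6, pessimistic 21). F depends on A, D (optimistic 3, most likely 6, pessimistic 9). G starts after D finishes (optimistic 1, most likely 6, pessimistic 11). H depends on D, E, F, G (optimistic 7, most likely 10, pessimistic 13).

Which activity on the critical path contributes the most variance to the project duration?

te_A = (3 + 4·5 + 7)/6 = 30/6 = 5; σ²_A = ((7−3)/6)² = 0.444
te_B = (7 + 4·9 + 11)/6 = 54/6 = 9; σ²_B = ((11−7)/6)² = 0.444
te_C = (10 + 4·11 + 18)/6 = 72/6 = 12; σ²_C = ((18−10)/6)² = 1.778
te_D = (7 + 4·9 + 11)/6 = 54/6 = 9; σ²_D = ((11−7)/6)² = 0.444
te_E = (3 + 4·6 + 21)/6 = 48/6 = 8; σ²_E = ((21−3)/6)² = 9.000
te_F = (3 + 4·6 + 9)/6 = 36/6 = 6; σ²_F = ((9−3)/6)² = 1.000
te_G = (1 + 4·6 + 11)/6 = 36/6 = 6; σ²_G = ((11−1)/6)² = 2.778
te_H = (7 + 4·10 + 13)/6 = 60/6 = 10; σ²_H = ((13−7)/6)² = 1.000

Forward pass:
ES_A = 0; EF_A = 5
ES_B = 0; EF_B = 9
ES_C = 5; EF_C = 5+12 = 17
ES_D = 5; EF_D = 5+9 = 14
ES_E = max(EF_B=9, EF_C=17) = 17; EF_E = 17+8 = 25
ES_F = max(EF_A=5, EF_D=14) = 14; EF_F = 14+6 = 20
ES_G = 14; EF_G = 14+6 = 20
ES_H = max(EF_D=14, EF_E=25, EF_F=20, EF_G=20) = 25; EF_H = 25+10 = 35
Expected project duration μ = 35 days. Critical path: A → C → E → H.

Variances on critical path: σ²_A=0.444, σ²_C=1.778, σ²_E=9.000, σ²_H=1.000.
Largest is σ²_E = 9.000.

E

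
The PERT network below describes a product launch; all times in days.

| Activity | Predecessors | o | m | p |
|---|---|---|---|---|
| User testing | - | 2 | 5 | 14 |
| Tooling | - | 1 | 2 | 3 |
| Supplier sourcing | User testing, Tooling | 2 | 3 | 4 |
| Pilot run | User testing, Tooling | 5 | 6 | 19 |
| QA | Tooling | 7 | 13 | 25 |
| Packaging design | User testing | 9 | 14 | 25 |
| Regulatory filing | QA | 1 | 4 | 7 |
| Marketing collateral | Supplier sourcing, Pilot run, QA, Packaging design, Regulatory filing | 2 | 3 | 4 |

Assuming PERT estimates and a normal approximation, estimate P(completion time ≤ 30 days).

te_User testing = (2 + 4·5 + 14)/6 = 36/6 = 6; σ²_User testing = ((14−2)/6)² = 4.000
te_Tooling = (1 + 4·2 + 3)/6 = 12/6 = 2; σ²_Tooling = ((3−1)/6)² = 0.111
te_Supplier sourcing = (2 + 4·3 + 4)/6 = 18/6 = 3; σ²_Supplier sourcing = ((4−2)/6)² = 0.111
te_Pilot run = (5 + 4·6 + 19)/6 = 48/6 = 8; σ²_Pilot run = ((19−5)/6)² = 5.444
te_QA = (7 + 4·13 + 25)/6 = 84/6 = 14; σ²_QA = ((25−7)/6)² = 9.000
te_Packaging design = (9 + 4·14 + 25)/6 = 90/6 = 15; σ²_Packaging design = ((25−9)/6)² = 7.111
te_Regulatory filing = (1 + 4·4 + 7)/6 = 24/6 = 4; σ²_Regulatory filing = ((7−1)/6)² = 1.000
te_Marketing collateral = (2 + 4·3 + 4)/6 = 18/6 = 3; σ²_Marketing collateral = ((4−2)/6)² = 0.111

Forward pass:
ES_User testing = 0; EF_User testing = 6
ES_Tooling = 0; EF_Tooling = 2
ES_Supplier sourcing = max(EF_User testing=6, EF_Tooling=2) = 6; EF_Supplier sourcing = 6+3 = 9
ES_Pilot run = max(EF_User testing=6, EF_Tooling=2) = 6; EF_Pilot run = 6+8 = 14
ES_QA = 2; EF_QA = 2+14 = 16
ES_Packaging design = 6; EF_Packaging design = 6+15 = 21
ES_Regulatory filing = 16; EF_Regulatory filing = 16+4 = 20
ES_Marketing collateral = max(EF_Supplier sourcing=9, EF_Pilot run=14, EF_QA=16, EF_Packaging design=21, EF_Regulatory filing=20) = 21; EF_Marketing collateral = 21+3 = 24
Expected project duration μ = 24 days. Critical path: User testing → Packaging design → Marketing collateral.

Variance along critical path = 4.000 + 7.111 + 0.111 = 11.222; σ = √11.222 = 3.350 days.
Z = (30 − 24) / 3.350 = 1.791
P(T ≤ 30) = Φ(1.791) ≈ 0.963

0.963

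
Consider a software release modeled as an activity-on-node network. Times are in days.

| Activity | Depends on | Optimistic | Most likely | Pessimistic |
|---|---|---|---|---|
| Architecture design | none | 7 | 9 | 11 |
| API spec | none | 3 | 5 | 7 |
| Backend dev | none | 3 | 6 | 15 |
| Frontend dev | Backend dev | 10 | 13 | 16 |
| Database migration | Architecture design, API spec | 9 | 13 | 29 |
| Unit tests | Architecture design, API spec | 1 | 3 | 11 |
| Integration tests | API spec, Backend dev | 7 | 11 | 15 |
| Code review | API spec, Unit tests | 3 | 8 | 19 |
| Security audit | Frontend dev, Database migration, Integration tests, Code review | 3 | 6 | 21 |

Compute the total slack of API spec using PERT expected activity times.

4 days

te_Architecture design = (7 + 4·9 + 11)/6 = 54/6 = 9
te_API spec = (3 + 4·5 + 7)/6 = 30/6 = 5
te_Backend dev = (3 + 4·6 + 15)/6 = 42/6 = 7
te_Frontend dev = (10 + 4·13 + 16)/6 = 78/6 = 13
te_Database migration = (9 + 4·13 + 29)/6 = 90/6 = 15
te_Unit tests = (1 + 4·3 + 11)/6 = 24/6 = 4
te_Integration tests = (7 + 4·11 + 15)/6 = 66/6 = 11
te_Code review = (3 + 4·8 + 19)/6 = 54/6 = 9
te_Security audit = (3 + 4·6 + 21)/6 = 48/6 = 8

Forward pass:
ES_Architecture design = 0; EF_Architecture design = 9
ES_API spec = 0; EF_API spec = 5
ES_Backend dev = 0; EF_Backend dev = 7
ES_Frontend dev = 7; EF_Frontend dev = 7+13 = 20
ES_Database migration = max(EF_Architecture design=9, EF_API spec=5) = 9; EF_Database migration = 9+15 = 24
ES_Unit tests = max(EF_Architecture design=9, EF_API spec=5) = 9; EF_Unit tests = 9+4 = 13
ES_Integration tests = max(EF_API spec=5, EF_Backend dev=7) = 7; EF_Integration tests = 7+11 = 18
ES_Code review = max(EF_API spec=5, EF_Unit tests=13) = 13; EF_Code review = 13+9 = 22
ES_Security audit = max(EF_Frontend dev=20, EF_Database migration=24, EF_Integration tests=18, EF_Code review=22) = 24; EF_Security audit = 24+8 = 32
Expected project duration μ = 32 days. Critical path: Architecture design → Database migration → Security audit.

Backward pass:
LF_Security audit = 32; LS_Security audit = 32−8 = 24
LF_Code review = LS_Security audit = 24; LS_Code review = 24−9 = 15
LF_Integration tests = LS_Security audit = 24; LS_Integration tests = 24−11 = 13
LF_Unit tests = LS_Code review = 15; LS_Unit tests = 15−4 = 11
LF_Database migration = LS_Security audit = 24; LS_Database migration = 24−15 = 9
LF_Frontend dev = LS_Security audit = 24; LS_Frontend dev = 24−13 = 11
LF_Backend dev = min(LS_Frontend dev=11, LS_Integration tests=13) = 11; LS_Backend dev = 11−7 = 4
LF_API spec = min(LS_Database migration=9, LS_Unit tests=11, LS_Integration tests=13, LS_Code review=15) = 9; LS_API spec = 9−5 = 4
LF_Architecture design = min(LS_Database migration=9, LS_Unit tests=11) = 9; LS_Architecture design = 9−9 = 0
Slack_API spec = LS_API spec − ES_API spec = 4 − 0 = 4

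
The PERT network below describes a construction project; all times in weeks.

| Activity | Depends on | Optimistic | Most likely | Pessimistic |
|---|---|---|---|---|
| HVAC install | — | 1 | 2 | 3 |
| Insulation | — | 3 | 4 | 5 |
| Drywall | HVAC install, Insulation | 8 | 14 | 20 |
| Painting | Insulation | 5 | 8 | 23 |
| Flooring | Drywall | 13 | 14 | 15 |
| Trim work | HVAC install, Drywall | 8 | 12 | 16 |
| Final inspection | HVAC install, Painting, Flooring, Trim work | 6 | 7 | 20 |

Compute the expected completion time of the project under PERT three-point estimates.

te_HVAC install = (1 + 4·2 + 3)/6 = 12/6 = 2
te_Insulation = (3 + 4·4 + 5)/6 = 24/6 = 4
te_Drywall = (8 + 4·14 + 20)/6 = 84/6 = 14
te_Painting = (5 + 4·8 + 23)/6 = 60/6 = 10
te_Flooring = (13 + 4·14 + 15)/6 = 84/6 = 14
te_Trim work = (8 + 4·12 + 16)/6 = 72/6 = 12
te_Final inspection = (6 + 4·7 + 20)/6 = 54/6 = 9

Forward pass:
ES_HVAC install = 0; EF_HVAC install = 2
ES_Insulation = 0; EF_Insulation = 4
ES_Drywall = max(EF_HVAC install=2, EF_Insulation=4) = 4; EF_Drywall = 4+14 = 18
ES_Painting = 4; EF_Painting = 4+10 = 14
ES_Flooring = 18; EF_Flooring = 18+14 = 32
ES_Trim work = max(EF_HVAC install=2, EF_Drywall=18) = 18; EF_Trim work = 18+12 = 30
ES_Final inspection = max(EF_HVAC install=2, EF_Painting=14, EF_Flooring=32, EF_Trim work=30) = 32; EF_Final inspection = 32+9 = 41
Expected project duration μ = 41 weeks. Critical path: Insulation → Drywall → Flooring → Final inspection.

41 weeks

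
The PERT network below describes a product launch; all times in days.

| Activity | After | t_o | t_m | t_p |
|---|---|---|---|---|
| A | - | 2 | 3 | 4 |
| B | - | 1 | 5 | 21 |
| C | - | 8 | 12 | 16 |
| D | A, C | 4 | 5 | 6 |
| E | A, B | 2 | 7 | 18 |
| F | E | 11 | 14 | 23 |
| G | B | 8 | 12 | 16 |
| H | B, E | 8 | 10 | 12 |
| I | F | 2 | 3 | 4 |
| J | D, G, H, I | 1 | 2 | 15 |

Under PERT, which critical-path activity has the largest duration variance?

B

te_A = (2 + 4·3 + 4)/6 = 18/6 = 3; σ²_A = ((4−2)/6)² = 0.111
te_B = (1 + 4·5 + 21)/6 = 42/6 = 7; σ²_B = ((21−1)/6)² = 11.111
te_C = (8 + 4·12 + 16)/6 = 72/6 = 12; σ²_C = ((16−8)/6)² = 1.778
te_D = (4 + 4·5 + 6)/6 = 30/6 = 5; σ²_D = ((6−4)/6)² = 0.111
te_E = (2 + 4·7 + 18)/6 = 48/6 = 8; σ²_E = ((18−2)/6)² = 7.111
te_F = (11 + 4·14 + 23)/6 = 90/6 = 15; σ²_F = ((23−11)/6)² = 4.000
te_G = (8 + 4·12 + 16)/6 = 72/6 = 12; σ²_G = ((16−8)/6)² = 1.778
te_H = (8 + 4·10 + 12)/6 = 60/6 = 10; σ²_H = ((12−8)/6)² = 0.444
te_I = (2 + 4·3 + 4)/6 = 18/6 = 3; σ²_I = ((4−2)/6)² = 0.111
te_J = (1 + 4·2 + 15)/6 = 24/6 = 4; σ²_J = ((15−1)/6)² = 5.444

Forward pass:
ES_A = 0; EF_A = 3
ES_B = 0; EF_B = 7
ES_C = 0; EF_C = 12
ES_D = max(EF_A=3, EF_C=12) = 12; EF_D = 12+5 = 17
ES_E = max(EF_A=3, EF_B=7) = 7; EF_E = 7+8 = 15
ES_F = 15; EF_F = 15+15 = 30
ES_G = 7; EF_G = 7+12 = 19
ES_H = max(EF_B=7, EF_E=15) = 15; EF_H = 15+10 = 25
ES_I = 30; EF_I = 30+3 = 33
ES_J = max(EF_D=17, EF_G=19, EF_H=25, EF_I=33) = 33; EF_J = 33+4 = 37
Expected project duration μ = 37 days. Critical path: B → E → F → I → J.

Variances on critical path: σ²_B=11.111, σ²_E=7.111, σ²_F=4.000, σ²_I=0.111, σ²_J=5.444.
Largest is σ²_B = 11.111.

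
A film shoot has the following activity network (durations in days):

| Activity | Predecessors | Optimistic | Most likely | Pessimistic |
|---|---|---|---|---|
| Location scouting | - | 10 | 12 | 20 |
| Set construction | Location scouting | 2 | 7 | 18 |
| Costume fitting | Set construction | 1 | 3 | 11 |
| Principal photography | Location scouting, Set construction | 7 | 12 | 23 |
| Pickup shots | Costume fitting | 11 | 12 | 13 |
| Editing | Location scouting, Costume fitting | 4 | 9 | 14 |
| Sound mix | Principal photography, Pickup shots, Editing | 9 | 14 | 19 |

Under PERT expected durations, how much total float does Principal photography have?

te_Location scouting = (10 + 4·12 + 20)/6 = 78/6 = 13
te_Set construction = (2 + 4·7 + 18)/6 = 48/6 = 8
te_Costume fitting = (1 + 4·3 + 11)/6 = 24/6 = 4
te_Principal photography = (7 + 4·12 + 23)/6 = 78/6 = 13
te_Pickup shots = (11 + 4·12 + 13)/6 = 72/6 = 12
te_Editing = (4 + 4·9 + 14)/6 = 54/6 = 9
te_Sound mix = (9 + 4·14 + 19)/6 = 84/6 = 14

Forward pass:
ES_Location scouting = 0; EF_Location scouting = 13
ES_Set construction = 13; EF_Set construction = 13+8 = 21
ES_Costume fitting = 21; EF_Costume fitting = 21+4 = 25
ES_Principal photography = max(EF_Location scouting=13, EF_Set construction=21) = 21; EF_Principal photography = 21+13 = 34
ES_Pickup shots = 25; EF_Pickup shots = 25+12 = 37
ES_Editing = max(EF_Location scouting=13, EF_Costume fitting=25) = 25; EF_Editing = 25+9 = 34
ES_Sound mix = max(EF_Principal photography=34, EF_Pickup shots=37, EF_Editing=34) = 37; EF_Sound mix = 37+14 = 51
Expected project duration μ = 51 days. Critical path: Location scouting → Set construction → Costume fitting → Pickup shots → Sound mix.

Backward pass:
LF_Sound mix = 51; LS_Sound mix = 51−14 = 37
LF_Editing = LS_Sound mix = 37; LS_Editing = 37−9 = 28
LF_Pickup shots = LS_Sound mix = 37; LS_Pickup shots = 37−12 = 25
LF_Principal photography = LS_Sound mix = 37; LS_Principal photography = 37−13 = 24
LF_Costume fitting = min(LS_Pickup shots=25, LS_Editing=28) = 25; LS_Costume fitting = 25−4 = 21
LF_Set construction = min(LS_Costume fitting=21, LS_Principal photography=24) = 21; LS_Set construction = 21−8 = 13
LF_Location scouting = min(LS_Set construction=13, LS_Principal photography=24, LS_Editing=28) = 13; LS_Location scouting = 13−13 = 0
Slack_Principal photography = LS_Principal photography − ES_Principal photography = 24 − 21 = 3

3 days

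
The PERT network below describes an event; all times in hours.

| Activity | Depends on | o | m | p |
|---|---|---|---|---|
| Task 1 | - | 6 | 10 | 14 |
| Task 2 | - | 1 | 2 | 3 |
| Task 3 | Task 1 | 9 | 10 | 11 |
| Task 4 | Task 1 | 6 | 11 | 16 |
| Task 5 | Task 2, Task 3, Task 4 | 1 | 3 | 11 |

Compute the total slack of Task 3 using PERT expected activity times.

1 hours

te_Task 1 = (6 + 4·10 + 14)/6 = 60/6 = 10
te_Task 2 = (1 + 4·2 + 3)/6 = 12/6 = 2
te_Task 3 = (9 + 4·10 + 11)/6 = 60/6 = 10
te_Task 4 = (6 + 4·11 + 16)/6 = 66/6 = 11
te_Task 5 = (1 + 4·3 + 11)/6 = 24/6 = 4

Forward pass:
ES_Task 1 = 0; EF_Task 1 = 10
ES_Task 2 = 0; EF_Task 2 = 2
ES_Task 3 = 10; EF_Task 3 = 10+10 = 20
ES_Task 4 = 10; EF_Task 4 = 10+11 = 21
ES_Task 5 = max(EF_Task 2=2, EF_Task 3=20, EF_Task 4=21) = 21; EF_Task 5 = 21+4 = 25
Expected project duration μ = 25 hours. Critical path: Task 1 → Task 4 → Task 5.

Backward pass:
LF_Task 5 = 25; LS_Task 5 = 25−4 = 21
LF_Task 4 = LS_Task 5 = 21; LS_Task 4 = 21−11 = 10
LF_Task 3 = LS_Task 5 = 21; LS_Task 3 = 21−10 = 11
LF_Task 2 = LS_Task 5 = 21; LS_Task 2 = 21−2 = 19
LF_Task 1 = min(LS_Task 3=11, LS_Task 4=10) = 10; LS_Task 1 = 10−10 = 0
Slack_Task 3 = LS_Task 3 − ES_Task 3 = 11 − 10 = 1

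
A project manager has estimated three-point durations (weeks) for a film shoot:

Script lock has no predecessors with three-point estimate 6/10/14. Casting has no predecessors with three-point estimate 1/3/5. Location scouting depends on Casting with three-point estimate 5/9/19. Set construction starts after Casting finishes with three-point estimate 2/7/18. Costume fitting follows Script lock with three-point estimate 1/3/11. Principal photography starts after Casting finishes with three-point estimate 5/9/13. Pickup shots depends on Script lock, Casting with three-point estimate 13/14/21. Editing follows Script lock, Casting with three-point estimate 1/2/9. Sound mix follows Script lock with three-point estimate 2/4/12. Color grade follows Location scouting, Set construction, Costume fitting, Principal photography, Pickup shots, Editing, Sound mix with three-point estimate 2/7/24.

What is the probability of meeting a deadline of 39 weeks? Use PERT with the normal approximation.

te_Script lock = (6 + 4·10 + 14)/6 = 60/6 = 10; σ²_Script lock = ((14−6)/6)² = 1.778
te_Casting = (1 + 4·3 + 5)/6 = 18/6 = 3; σ²_Casting = ((5−1)/6)² = 0.444
te_Location scouting = (5 + 4·9 + 19)/6 = 60/6 = 10; σ²_Location scouting = ((19−5)/6)² = 5.444
te_Set construction = (2 + 4·7 + 18)/6 = 48/6 = 8; σ²_Set construction = ((18−2)/6)² = 7.111
te_Costume fitting = (1 + 4·3 + 11)/6 = 24/6 = 4; σ²_Costume fitting = ((11−1)/6)² = 2.778
te_Principal photography = (5 + 4·9 + 13)/6 = 54/6 = 9; σ²_Principal photography = ((13−5)/6)² = 1.778
te_Pickup shots = (13 + 4·14 + 21)/6 = 90/6 = 15; σ²_Pickup shots = ((21−13)/6)² = 1.778
te_Editing = (1 + 4·2 + 9)/6 = 18/6 = 3; σ²_Editing = ((9−1)/6)² = 1.778
te_Sound mix = (2 + 4·4 + 12)/6 = 30/6 = 5; σ²_Sound mix = ((12−2)/6)² = 2.778
te_Color grade = (2 + 4·7 + 24)/6 = 54/6 = 9; σ²_Color grade = ((24−2)/6)² = 13.444

Forward pass:
ES_Script lock = 0; EF_Script lock = 10
ES_Casting = 0; EF_Casting = 3
ES_Location scouting = 3; EF_Location scouting = 3+10 = 13
ES_Set construction = 3; EF_Set construction = 3+8 = 11
ES_Costume fitting = 10; EF_Costume fitting = 10+4 = 14
ES_Principal photography = 3; EF_Principal photography = 3+9 = 12
ES_Pickup shots = max(EF_Script lock=10, EF_Casting=3) = 10; EF_Pickup shots = 10+15 = 25
ES_Editing = max(EF_Script lock=10, EF_Casting=3) = 10; EF_Editing = 10+3 = 13
ES_Sound mix = 10; EF_Sound mix = 10+5 = 15
ES_Color grade = max(EF_Location scouting=13, EF_Set construction=11, EF_Costume fitting=14, EF_Principal photography=12, EF_Pickup shots=25, EF_Editing=13, EF_Sound mix=15) = 25; EF_Color grade = 25+9 = 34
Expected project duration μ = 34 weeks. Critical path: Script lock → Pickup shots → Color grade.

Variance along critical path = 1.778 + 1.778 + 13.444 = 17.000; σ = √17.000 = 4.123 weeks.
Z = (39 − 34) / 4.123 = 1.213
P(T ≤ 39) = Φ(1.213) ≈ 0.887

0.887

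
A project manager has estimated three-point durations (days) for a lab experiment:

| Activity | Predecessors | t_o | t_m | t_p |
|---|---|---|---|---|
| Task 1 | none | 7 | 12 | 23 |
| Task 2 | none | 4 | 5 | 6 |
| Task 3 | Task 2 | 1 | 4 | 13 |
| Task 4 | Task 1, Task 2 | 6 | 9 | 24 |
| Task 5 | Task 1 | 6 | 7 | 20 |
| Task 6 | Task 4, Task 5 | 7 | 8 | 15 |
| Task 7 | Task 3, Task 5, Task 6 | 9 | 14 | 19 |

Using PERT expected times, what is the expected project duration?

te_Task 1 = (7 + 4·12 + 23)/6 = 78/6 = 13
te_Task 2 = (4 + 4·5 + 6)/6 = 30/6 = 5
te_Task 3 = (1 + 4·4 + 13)/6 = 30/6 = 5
te_Task 4 = (6 + 4·9 + 24)/6 = 66/6 = 11
te_Task 5 = (6 + 4·7 + 20)/6 = 54/6 = 9
te_Task 6 = (7 + 4·8 + 15)/6 = 54/6 = 9
te_Task 7 = (9 + 4·14 + 19)/6 = 84/6 = 14

Forward pass:
ES_Task 1 = 0; EF_Task 1 = 13
ES_Task 2 = 0; EF_Task 2 = 5
ES_Task 3 = 5; EF_Task 3 = 5+5 = 10
ES_Task 4 = max(EF_Task 1=13, EF_Task 2=5) = 13; EF_Task 4 = 13+11 = 24
ES_Task 5 = 13; EF_Task 5 = 13+9 = 22
ES_Task 6 = max(EF_Task 4=24, EF_Task 5=22) = 24; EF_Task 6 = 24+9 = 33
ES_Task 7 = max(EF_Task 3=10, EF_Task 5=22, EF_Task 6=33) = 33; EF_Task 7 = 33+14 = 47
Expected project duration μ = 47 days. Critical path: Task 1 → Task 4 → Task 6 → Task 7.

47 days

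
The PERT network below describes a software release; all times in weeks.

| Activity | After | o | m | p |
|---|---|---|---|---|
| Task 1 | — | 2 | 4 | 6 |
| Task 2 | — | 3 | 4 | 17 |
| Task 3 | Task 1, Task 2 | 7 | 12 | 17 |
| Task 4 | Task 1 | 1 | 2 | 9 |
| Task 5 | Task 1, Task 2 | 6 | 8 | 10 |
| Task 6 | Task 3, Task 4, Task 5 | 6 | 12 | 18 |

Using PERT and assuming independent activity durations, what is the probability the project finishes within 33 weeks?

0.805

te_Task 1 = (2 + 4·4 + 6)/6 = 24/6 = 4; σ²_Task 1 = ((6−2)/6)² = 0.444
te_Task 2 = (3 + 4·4 + 17)/6 = 36/6 = 6; σ²_Task 2 = ((17−3)/6)² = 5.444
te_Task 3 = (7 + 4·12 + 17)/6 = 72/6 = 12; σ²_Task 3 = ((17−7)/6)² = 2.778
te_Task 4 = (1 + 4·2 + 9)/6 = 18/6 = 3; σ²_Task 4 = ((9−1)/6)² = 1.778
te_Task 5 = (6 + 4·8 + 10)/6 = 48/6 = 8; σ²_Task 5 = ((10−6)/6)² = 0.444
te_Task 6 = (6 + 4·12 + 18)/6 = 72/6 = 12; σ²_Task 6 = ((18−6)/6)² = 4.000

Forward pass:
ES_Task 1 = 0; EF_Task 1 = 4
ES_Task 2 = 0; EF_Task 2 = 6
ES_Task 3 = max(EF_Task 1=4, EF_Task 2=6) = 6; EF_Task 3 = 6+12 = 18
ES_Task 4 = 4; EF_Task 4 = 4+3 = 7
ES_Task 5 = max(EF_Task 1=4, EF_Task 2=6) = 6; EF_Task 5 = 6+8 = 14
ES_Task 6 = max(EF_Task 3=18, EF_Task 4=7, EF_Task 5=14) = 18; EF_Task 6 = 18+12 = 30
Expected project duration μ = 30 weeks. Critical path: Task 2 → Task 3 → Task 6.

Variance along critical path = 5.444 + 2.778 + 4.000 = 12.222; σ = √12.222 = 3.496 weeks.
Z = (33 − 30) / 3.496 = 0.858
P(T ≤ 33) = Φ(0.858) ≈ 0.805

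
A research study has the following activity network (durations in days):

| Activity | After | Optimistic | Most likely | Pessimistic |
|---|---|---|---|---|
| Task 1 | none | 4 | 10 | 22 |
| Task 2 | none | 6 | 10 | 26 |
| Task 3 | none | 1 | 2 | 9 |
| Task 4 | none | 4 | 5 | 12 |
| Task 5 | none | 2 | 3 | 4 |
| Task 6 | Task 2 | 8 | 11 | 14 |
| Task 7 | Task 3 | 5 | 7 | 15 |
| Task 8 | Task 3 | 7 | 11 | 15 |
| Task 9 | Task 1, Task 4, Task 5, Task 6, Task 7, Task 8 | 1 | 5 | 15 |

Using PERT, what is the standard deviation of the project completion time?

te_Task 1 = (4 + 4·10 + 22)/6 = 66/6 = 11; σ²_Task 1 = ((22−4)/6)² = 9.000
te_Task 2 = (6 + 4·10 + 26)/6 = 72/6 = 12; σ²_Task 2 = ((26−6)/6)² = 11.111
te_Task 3 = (1 + 4·2 + 9)/6 = 18/6 = 3; σ²_Task 3 = ((9−1)/6)² = 1.778
te_Task 4 = (4 + 4·5 + 12)/6 = 36/6 = 6; σ²_Task 4 = ((12−4)/6)² = 1.778
te_Task 5 = (2 + 4·3 + 4)/6 = 18/6 = 3; σ²_Task 5 = ((4−2)/6)² = 0.111
te_Task 6 = (8 + 4·11 + 14)/6 = 66/6 = 11; σ²_Task 6 = ((14−8)/6)² = 1.000
te_Task 7 = (5 + 4·7 + 15)/6 = 48/6 = 8; σ²_Task 7 = ((15−5)/6)² = 2.778
te_Task 8 = (7 + 4·11 + 15)/6 = 66/6 = 11; σ²_Task 8 = ((15−7)/6)² = 1.778
te_Task 9 = (1 + 4·5 + 15)/6 = 36/6 = 6; σ²_Task 9 = ((15−1)/6)² = 5.444

Forward pass:
ES_Task 1 = 0; EF_Task 1 = 11
ES_Task 2 = 0; EF_Task 2 = 12
ES_Task 3 = 0; EF_Task 3 = 3
ES_Task 4 = 0; EF_Task 4 = 6
ES_Task 5 = 0; EF_Task 5 = 3
ES_Task 6 = 12; EF_Task 6 = 12+11 = 23
ES_Task 7 = 3; EF_Task 7 = 3+8 = 11
ES_Task 8 = 3; EF_Task 8 = 3+11 = 14
ES_Task 9 = max(EF_Task 1=11, EF_Task 4=6, EF_Task 5=3, EF_Task 6=23, EF_Task 7=11, EF_Task 8=14) = 23; EF_Task 9 = 23+6 = 29
Expected project duration μ = 29 days. Critical path: Task 2 → Task 6 → Task 9.

Variance along critical path = 11.111 + 1.000 + 5.444 = 17.556
σ = √17.556 = 4.190 days

4.19 days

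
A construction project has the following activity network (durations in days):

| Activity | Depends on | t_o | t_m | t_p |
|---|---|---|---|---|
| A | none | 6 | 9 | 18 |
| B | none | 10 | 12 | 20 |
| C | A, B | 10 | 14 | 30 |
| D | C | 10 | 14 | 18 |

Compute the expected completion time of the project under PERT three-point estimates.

43 days

te_A = (6 + 4·9 + 18)/6 = 60/6 = 10
te_B = (10 + 4·12 + 20)/6 = 78/6 = 13
te_C = (10 + 4·14 + 30)/6 = 96/6 = 16
te_D = (10 + 4·14 + 18)/6 = 84/6 = 14

Forward pass:
ES_A = 0; EF_A = 10
ES_B = 0; EF_B = 13
ES_C = max(EF_A=10, EF_B=13) = 13; EF_C = 13+16 = 29
ES_D = 29; EF_D = 29+14 = 43
Expected project duration μ = 43 days. Critical path: B → C → D.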